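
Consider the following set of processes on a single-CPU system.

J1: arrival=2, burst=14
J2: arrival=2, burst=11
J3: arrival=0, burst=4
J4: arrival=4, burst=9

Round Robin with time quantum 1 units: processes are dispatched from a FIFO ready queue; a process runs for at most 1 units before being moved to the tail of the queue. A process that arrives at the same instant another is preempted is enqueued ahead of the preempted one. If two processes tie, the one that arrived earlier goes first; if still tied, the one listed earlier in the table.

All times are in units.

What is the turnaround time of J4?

Gantt: | J3 0-2 | J1 2-3 | J2 3-4 | J3 4-5 | J1 5-6 | J4 6-7 | J2 7-8 | J3 8-9 | J1 9-10 | J4 10-11 | J2 11-12 | J1 12-13 | J4 13-14 | J2 14-15 | J1 15-16 | J4 16-17 | J2 17-18 | J1 18-19 | J4 19-20 | J2 20-21 | J1 21-22 | J4 22-23 | J2 23-24 | J1 24-25 | J4 25-26 | J2 26-27 | J1 27-28 | J4 28-29 | J2 29-30 | J1 30-31 | J4 31-32 | J2 32-33 | J1 33-34 | J2 34-35 | J1 35-38 |
Completion: J1=38  J2=35  J3=9  J4=32
Turnaround(J4) = completion − arrival = 32 − 4 = 28

28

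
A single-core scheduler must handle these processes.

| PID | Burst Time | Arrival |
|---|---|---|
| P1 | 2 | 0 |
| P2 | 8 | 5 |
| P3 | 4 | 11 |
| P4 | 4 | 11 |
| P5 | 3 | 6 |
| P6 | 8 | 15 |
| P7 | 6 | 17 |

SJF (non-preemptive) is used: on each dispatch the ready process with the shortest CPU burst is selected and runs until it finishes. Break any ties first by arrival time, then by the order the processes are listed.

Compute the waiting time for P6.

Schedule: | P1 0-2 | idle 2-5 | P2 5-13 | P5 13-16 | P3 16-20 | P4 20-24 | P7 24-30 | P6 30-38 |
Completion: P1=2  P2=13  P3=20  P4=24  P5=16  P6=38  P7=30
Turnaround (C−A): P1=2  P2=8  P3=9  P4=13  P5=10  P6=23  P7=13
Waiting(P6) = turnaround − burst = 23 − 8 = 15

15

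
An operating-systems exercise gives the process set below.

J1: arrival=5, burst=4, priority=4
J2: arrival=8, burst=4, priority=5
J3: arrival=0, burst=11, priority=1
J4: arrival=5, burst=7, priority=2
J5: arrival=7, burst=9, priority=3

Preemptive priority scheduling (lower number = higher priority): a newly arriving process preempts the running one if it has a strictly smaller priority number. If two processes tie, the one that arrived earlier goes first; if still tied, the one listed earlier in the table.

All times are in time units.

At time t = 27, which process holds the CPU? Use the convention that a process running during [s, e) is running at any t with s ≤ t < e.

J1

Schedule: | J3 0-11 | J4 11-18 | J5 18-27 | J1 27-31 | J2 31-35 |
Completion: J1=31  J2=35  J3=11  J4=18  J5=27
Turnaround (C−A): J1=26  J2=27  J3=11  J4=13  J5=20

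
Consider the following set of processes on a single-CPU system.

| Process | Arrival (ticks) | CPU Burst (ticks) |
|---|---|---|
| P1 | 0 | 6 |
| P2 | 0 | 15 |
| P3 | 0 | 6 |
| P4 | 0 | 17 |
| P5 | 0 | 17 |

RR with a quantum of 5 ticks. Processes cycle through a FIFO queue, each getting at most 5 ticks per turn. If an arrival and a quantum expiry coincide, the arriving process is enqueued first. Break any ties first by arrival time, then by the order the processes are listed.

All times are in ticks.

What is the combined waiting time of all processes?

Gantt: | P1 0-5 | P2 5-10 | P3 10-15 | P4 15-20 | P5 20-25 | P1 25-26 | P2 26-31 | P3 31-32 | P4 32-37 | P5 37-42 | P2 42-47 | P4 47-52 | P5 52-57 | P4 57-59 | P5 59-61 |
Completion: P1=26  P2=47  P3=32  P4=59  P5=61
Turnaround (C−A): P1=26  P2=47  P3=32  P4=59  P5=61
Waiting = turnaround − burst: P1=20, P2=32, P3=26, P4=42, P5=44
Total waiting = 20 + 32 + 26 + 42 + 44 = 164

164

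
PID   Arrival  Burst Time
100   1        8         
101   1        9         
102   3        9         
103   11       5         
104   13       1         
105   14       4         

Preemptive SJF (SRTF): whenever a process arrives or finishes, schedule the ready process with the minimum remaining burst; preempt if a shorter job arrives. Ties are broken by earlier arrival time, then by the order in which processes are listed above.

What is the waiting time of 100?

0

Timeline: | idle 0-1 | 100 1-9 | 101 9-11 | 103 11-13 | 104 13-14 | 103 14-17 | 105 17-21 | 101 21-28 | 102 28-37 |
Completion: 100=9  101=28  102=37  103=17  104=14  105=21
Turnaround (C−A): 100=8  101=27  102=34  103=6  104=1  105=7
Waiting(100) = turnaround − burst = 8 − 8 = 0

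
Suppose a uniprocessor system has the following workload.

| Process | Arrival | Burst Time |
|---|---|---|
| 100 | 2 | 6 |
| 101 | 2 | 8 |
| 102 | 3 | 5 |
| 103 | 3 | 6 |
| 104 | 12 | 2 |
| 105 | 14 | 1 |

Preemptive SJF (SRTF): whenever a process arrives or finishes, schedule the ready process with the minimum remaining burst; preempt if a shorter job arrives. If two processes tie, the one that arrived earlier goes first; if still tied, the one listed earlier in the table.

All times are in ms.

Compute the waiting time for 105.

Timeline: | idle 0-2 | 100 2-8 | 102 8-13 | 104 13-15 | 105 15-16 | 103 16-22 | 101 22-30 |
Completion: 100=8  101=30  102=13  103=22  104=15  105=16
Waiting(105) = turnaround − burst = 2 − 1 = 1

1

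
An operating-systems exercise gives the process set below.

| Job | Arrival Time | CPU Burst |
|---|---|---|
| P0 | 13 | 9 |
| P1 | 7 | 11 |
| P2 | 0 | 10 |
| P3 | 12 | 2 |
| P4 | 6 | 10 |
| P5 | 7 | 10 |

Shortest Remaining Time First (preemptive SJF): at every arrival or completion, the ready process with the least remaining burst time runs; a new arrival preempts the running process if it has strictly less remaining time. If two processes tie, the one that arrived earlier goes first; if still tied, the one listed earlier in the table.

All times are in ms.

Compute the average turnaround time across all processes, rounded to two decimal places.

20.83

Schedule: | P2 0-10 | P4 10-12 | P3 12-14 | P4 14-22 | P0 22-31 | P5 31-41 | P1 41-52 |
Completion: P0=31  P1=52  P2=10  P3=14  P4=22  P5=41
Turnaround (C−A): P0=18  P1=45  P2=10  P3=2  P4=16  P5=34
Turnaround times: P0=18, P1=45, P2=10, P3=2, P4=16, P5=34
Average turnaround = (18+45+10+2+16+34) / 6 = 125/6 = 20.83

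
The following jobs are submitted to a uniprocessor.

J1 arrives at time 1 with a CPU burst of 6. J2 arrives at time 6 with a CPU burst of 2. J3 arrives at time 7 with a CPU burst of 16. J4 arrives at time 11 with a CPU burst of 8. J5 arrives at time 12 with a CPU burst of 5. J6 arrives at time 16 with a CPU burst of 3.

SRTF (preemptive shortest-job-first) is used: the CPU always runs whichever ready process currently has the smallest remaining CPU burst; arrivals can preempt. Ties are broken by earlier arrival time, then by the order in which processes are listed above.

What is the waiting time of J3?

Timeline: | idle 0-1 | J1 1-7 | J2 7-9 | J3 9-11 | J4 11-12 | J5 12-17 | J6 17-20 | J4 20-27 | J3 27-41 |
Completion: J1=7  J2=9  J3=41  J4=27  J5=17  J6=20
Turnaround (C−A): J1=6  J2=3  J3=34  J4=16  J5=5  J6=4
Waiting(J3) = turnaround − burst = 34 − 16 = 18

18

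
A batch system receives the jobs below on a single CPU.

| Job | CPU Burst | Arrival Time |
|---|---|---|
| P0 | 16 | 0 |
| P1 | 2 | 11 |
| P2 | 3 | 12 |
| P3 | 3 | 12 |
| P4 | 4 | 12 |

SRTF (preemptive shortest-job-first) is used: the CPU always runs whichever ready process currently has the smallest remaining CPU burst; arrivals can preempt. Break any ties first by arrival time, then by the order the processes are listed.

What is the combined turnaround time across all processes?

Gantt: | P0 0-11 | P1 11-13 | P2 13-16 | P3 16-19 | P4 19-23 | P0 23-28 |
Completion: P0=28  P1=13  P2=16  P3=19  P4=23
Turnaround (C−A): P0=28  P1=2  P2=4  P3=7  P4=11
Turnaround = completion − arrival: P0=28, P1=2, P2=4, P3=7, P4=11
Total turnaround = 28 + 2 + 4 + 7 + 11 = 52

52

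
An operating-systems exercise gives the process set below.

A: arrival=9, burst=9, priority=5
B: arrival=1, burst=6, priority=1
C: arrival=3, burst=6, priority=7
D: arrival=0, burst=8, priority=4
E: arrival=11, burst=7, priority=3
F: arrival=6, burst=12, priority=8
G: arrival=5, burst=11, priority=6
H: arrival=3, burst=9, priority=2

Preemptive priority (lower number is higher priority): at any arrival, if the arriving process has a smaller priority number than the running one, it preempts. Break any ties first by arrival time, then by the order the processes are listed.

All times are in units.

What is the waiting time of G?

Gantt: | D 0-1 | B 1-7 | H 7-16 | E 16-23 | D 23-30 | A 30-39 | G 39-50 | C 50-56 | F 56-68 |
Completion: A=39  B=7  C=56  D=30  E=23  F=68  G=50  H=16
Turnaround (C−A): A=30  B=6  C=53  D=30  E=12  F=62  G=45  H=13
Waiting(G) = turnaround − burst = 45 − 11 = 34

34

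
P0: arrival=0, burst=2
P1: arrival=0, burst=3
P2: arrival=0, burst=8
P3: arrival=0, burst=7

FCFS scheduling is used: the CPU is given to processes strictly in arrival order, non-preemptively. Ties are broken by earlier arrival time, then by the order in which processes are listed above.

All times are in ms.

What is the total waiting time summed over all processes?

20

Gantt: | P0 0-2 | P1 2-5 | P2 5-13 | P3 13-20 |
Completion: P0=2  P1=5  P2=13  P3=20
Waiting = turnaround − burst: P0=0, P1=2, P2=5, P3=13
Total waiting = 0 + 2 + 5 + 13 = 20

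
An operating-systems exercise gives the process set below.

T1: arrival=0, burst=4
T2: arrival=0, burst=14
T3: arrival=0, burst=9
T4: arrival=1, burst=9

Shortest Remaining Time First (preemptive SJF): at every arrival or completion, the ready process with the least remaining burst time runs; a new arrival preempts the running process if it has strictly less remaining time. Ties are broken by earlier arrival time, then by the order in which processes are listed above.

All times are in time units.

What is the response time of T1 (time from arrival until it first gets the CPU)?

Timeline: | T1 0-4 | T3 4-13 | T4 13-22 | T2 22-36 |
Completion: T1=4  T2=36  T3=13  T4=22
Turnaround (C−A): T1=4  T2=36  T3=13  T4=21
Response(T1) = first start − arrival = 0 − 0 = 0

0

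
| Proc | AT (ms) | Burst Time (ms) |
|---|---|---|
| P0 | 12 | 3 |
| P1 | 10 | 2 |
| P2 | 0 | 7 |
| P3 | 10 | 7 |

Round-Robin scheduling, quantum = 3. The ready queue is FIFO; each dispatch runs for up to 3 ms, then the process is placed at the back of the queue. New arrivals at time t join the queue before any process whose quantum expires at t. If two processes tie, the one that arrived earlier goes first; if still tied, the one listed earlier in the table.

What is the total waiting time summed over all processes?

Schedule: | P2 0-7 | idle 7-10 | P1 10-12 | P3 12-15 | P0 15-18 | P3 18-22 |
Completion: P0=18  P1=12  P2=7  P3=22
Waiting = turnaround − burst: P0=3, P1=0, P2=0, P3=5
Total waiting = 3 + 0 + 0 + 5 = 8

8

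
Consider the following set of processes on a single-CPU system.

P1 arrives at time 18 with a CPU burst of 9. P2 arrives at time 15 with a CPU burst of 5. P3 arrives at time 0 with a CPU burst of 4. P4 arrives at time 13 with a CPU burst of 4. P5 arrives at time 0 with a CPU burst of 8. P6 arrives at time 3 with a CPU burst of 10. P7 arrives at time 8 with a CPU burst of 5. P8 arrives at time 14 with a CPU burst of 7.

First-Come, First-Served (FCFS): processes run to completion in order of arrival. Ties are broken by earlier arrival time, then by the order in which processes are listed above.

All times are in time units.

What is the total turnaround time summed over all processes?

158

Gantt: | P3 0-4 | P5 4-12 | P6 12-22 | P7 22-27 | P4 27-31 | P8 31-38 | P2 38-43 | P1 43-52 |
Completion: P1=52  P2=43  P3=4  P4=31  P5=12  P6=22  P7=27  P8=38
Turnaround (C−A): P1=34  P2=28  P3=4  P4=18  P5=12  P6=19  P7=19  P8=24
Turnaround = completion − arrival: P1=34, P2=28, P3=4, P4=18, P5=12, P6=19, P7=19, P8=24
Total turnaround = 34 + 28 + 4 + 18 + 12 + 19 + 19 + 24 = 158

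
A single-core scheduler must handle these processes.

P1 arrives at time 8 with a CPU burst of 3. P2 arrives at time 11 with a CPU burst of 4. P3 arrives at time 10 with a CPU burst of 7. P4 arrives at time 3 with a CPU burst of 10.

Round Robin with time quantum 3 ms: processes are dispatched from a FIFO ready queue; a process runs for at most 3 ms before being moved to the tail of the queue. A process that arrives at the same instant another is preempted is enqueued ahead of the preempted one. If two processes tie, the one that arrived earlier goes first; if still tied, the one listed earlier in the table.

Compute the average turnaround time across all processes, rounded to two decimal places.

13.75

Gantt: | idle 0-3 | P4 3-9 | P1 9-12 | P4 12-15 | P3 15-18 | P2 18-21 | P4 21-22 | P3 22-25 | P2 25-26 | P3 26-27 |
Completion: P1=12  P2=26  P3=27  P4=22
Turnaround times: P1=4, P2=15, P3=17, P4=19
Average turnaround = (4+15+17+19) / 4 = 55/4 = 13.75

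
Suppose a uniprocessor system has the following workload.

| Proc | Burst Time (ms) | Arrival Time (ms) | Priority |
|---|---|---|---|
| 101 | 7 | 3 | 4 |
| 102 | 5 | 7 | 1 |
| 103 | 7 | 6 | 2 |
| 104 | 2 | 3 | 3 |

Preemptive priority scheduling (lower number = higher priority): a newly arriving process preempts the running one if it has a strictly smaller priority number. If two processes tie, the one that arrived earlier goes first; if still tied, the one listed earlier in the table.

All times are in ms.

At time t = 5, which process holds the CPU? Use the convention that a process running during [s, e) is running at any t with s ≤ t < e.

101

Gantt: | idle 0-3 | 104 3-5 | 101 5-6 | 103 6-7 | 102 7-12 | 103 12-18 | 101 18-24 |
Completion: 101=24  102=12  103=18  104=5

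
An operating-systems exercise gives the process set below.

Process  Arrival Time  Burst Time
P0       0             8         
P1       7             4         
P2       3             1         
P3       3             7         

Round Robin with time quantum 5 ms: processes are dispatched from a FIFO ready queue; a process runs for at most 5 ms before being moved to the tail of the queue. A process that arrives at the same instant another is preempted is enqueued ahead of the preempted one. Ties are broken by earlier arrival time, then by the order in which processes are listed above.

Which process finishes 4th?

Timeline: | P0 0-5 | P2 5-6 | P3 6-11 | P0 11-14 | P1 14-18 | P3 18-20 |
Completion: P0=14  P1=18  P2=6  P3=20
Turnaround (C−A): P0=14  P1=11  P2=3  P3=17
Finish order: P2 → P0 → P1 → P3

P3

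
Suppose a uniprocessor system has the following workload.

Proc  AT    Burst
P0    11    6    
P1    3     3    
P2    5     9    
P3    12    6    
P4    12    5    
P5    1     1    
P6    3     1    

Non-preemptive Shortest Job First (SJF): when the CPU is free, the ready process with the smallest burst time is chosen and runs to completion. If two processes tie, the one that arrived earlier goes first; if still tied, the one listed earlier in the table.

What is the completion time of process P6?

Schedule: | idle 0-1 | P5 1-2 | idle 2-3 | P6 3-4 | P1 4-7 | P2 7-16 | P4 16-21 | P0 21-27 | P3 27-33 |
Completion: P0=27  P1=7  P2=16  P3=33  P4=21  P5=2  P6=4
Turnaround (C−A): P0=16  P1=4  P2=11  P3=21  P4=9  P5=1  P6=1

4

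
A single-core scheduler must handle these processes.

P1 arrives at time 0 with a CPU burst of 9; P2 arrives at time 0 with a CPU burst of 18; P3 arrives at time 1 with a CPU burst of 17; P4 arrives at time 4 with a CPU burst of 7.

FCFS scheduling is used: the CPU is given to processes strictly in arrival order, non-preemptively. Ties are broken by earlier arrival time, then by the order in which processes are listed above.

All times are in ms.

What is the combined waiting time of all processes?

Gantt: | P1 0-9 | P2 9-27 | P3 27-44 | P4 44-51 |
Completion: P1=9  P2=27  P3=44  P4=51
Turnaround (C−A): P1=9  P2=27  P3=43  P4=47
Waiting = turnaround − burst: P1=0, P2=9, P3=26, P4=40
Total waiting = 0 + 9 + 26 + 40 = 75

75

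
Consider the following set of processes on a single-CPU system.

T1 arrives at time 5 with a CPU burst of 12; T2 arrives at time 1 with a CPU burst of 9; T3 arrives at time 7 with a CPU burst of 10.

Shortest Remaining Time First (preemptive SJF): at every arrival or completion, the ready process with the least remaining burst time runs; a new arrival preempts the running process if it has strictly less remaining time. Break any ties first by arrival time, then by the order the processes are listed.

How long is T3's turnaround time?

Timeline: | idle 0-1 | T2 1-10 | T3 10-20 | T1 20-32 |
Completion: T1=32  T2=10  T3=20
Turnaround (C−A): T1=27  T2=9  T3=13
Turnaround(T3) = completion − arrival = 20 − 7 = 13

13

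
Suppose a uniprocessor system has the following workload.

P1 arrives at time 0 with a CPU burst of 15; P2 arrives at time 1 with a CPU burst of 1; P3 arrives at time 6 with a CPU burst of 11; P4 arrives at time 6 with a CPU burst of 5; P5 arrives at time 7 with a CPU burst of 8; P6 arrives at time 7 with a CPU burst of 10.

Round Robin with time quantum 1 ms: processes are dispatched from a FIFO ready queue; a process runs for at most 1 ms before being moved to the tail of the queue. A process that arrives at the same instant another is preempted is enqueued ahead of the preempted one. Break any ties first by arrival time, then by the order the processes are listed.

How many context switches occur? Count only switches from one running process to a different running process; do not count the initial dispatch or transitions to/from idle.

46

Timeline: | P1 0-1 | P2 1-2 | P1 2-6 | P3 6-7 | P4 7-8 | P1 8-9 | P5 9-10 | P6 10-11 | P3 11-12 | P4 12-13 | P1 13-14 | P5 14-15 | P6 15-16 | P3 16-17 | P4 17-18 | P1 18-19 | P5 19-20 | P6 20-21 | P3 21-22 | P4 22-23 | P1 23-24 | P5 24-25 | P6 25-26 | P3 26-27 | P4 27-28 | P1 28-29 | P5 29-30 | P6 30-31 | P3 31-32 | P1 32-33 | P5 33-34 | P6 34-35 | P3 35-36 | P1 36-37 | P5 37-38 | P6 38-39 | P3 39-40 | P1 40-41 | P5 41-42 | P6 42-43 | P3 43-44 | P1 44-45 | P6 45-46 | P3 46-47 | P1 47-48 | P6 48-49 | P3 49-50 |
Completion: P1=48  P2=2  P3=50  P4=28  P5=42  P6=49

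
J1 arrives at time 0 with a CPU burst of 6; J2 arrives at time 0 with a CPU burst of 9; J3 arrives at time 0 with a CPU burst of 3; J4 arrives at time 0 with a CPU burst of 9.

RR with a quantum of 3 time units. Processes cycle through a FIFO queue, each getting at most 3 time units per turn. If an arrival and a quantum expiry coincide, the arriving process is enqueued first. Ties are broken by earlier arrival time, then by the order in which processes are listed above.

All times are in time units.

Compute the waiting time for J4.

18

Gantt: | J1 0-3 | J2 3-6 | J3 6-9 | J4 9-12 | J1 12-15 | J2 15-18 | J4 18-21 | J2 21-24 | J4 24-27 |
Completion: J1=15  J2=24  J3=9  J4=27
Turnaround (C−A): J1=15  J2=24  J3=9  J4=27
Waiting(J4) = turnaround − burst = 27 − 9 = 18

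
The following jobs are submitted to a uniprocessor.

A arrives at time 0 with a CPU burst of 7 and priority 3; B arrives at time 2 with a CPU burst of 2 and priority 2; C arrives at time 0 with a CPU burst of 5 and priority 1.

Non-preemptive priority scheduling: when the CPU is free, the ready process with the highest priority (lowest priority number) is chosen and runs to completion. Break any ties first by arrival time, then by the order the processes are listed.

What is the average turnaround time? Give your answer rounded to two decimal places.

8.00

Gantt: | C 0-5 | B 5-7 | A 7-14 |
Completion: A=14  B=7  C=5
Turnaround times: A=14, B=5, C=5
Average turnaround = (14+5+5) / 3 = 24/3 = 8.00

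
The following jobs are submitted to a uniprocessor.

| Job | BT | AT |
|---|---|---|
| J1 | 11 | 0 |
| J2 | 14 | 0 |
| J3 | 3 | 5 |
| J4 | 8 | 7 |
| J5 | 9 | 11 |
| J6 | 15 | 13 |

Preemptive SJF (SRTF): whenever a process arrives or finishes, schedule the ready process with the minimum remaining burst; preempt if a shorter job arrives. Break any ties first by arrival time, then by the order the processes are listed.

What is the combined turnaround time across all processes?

Schedule: | J1 0-5 | J3 5-8 | J1 8-14 | J4 14-22 | J5 22-31 | J2 31-45 | J6 45-60 |
Completion: J1=14  J2=45  J3=8  J4=22  J5=31  J6=60
Turnaround (C−A): J1=14  J2=45  J3=3  J4=15  J5=20  J6=47
Turnaround = completion − arrival: J1=14, J2=45, J3=3, J4=15, J5=20, J6=47
Total turnaround = 14 + 45 + 3 + 15 + 20 + 47 = 144

144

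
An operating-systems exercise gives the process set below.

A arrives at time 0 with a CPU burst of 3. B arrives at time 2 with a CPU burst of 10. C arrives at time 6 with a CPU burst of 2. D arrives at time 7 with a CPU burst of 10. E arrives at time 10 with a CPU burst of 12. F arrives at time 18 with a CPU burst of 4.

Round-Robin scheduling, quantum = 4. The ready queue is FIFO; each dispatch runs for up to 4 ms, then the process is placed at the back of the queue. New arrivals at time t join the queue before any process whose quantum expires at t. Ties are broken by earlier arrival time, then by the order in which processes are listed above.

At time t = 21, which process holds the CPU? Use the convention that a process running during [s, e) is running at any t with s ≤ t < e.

Timeline: | A 0-3 | B 3-7 | C 7-9 | D 9-13 | B 13-17 | E 17-21 | D 21-25 | B 25-27 | F 27-31 | E 31-35 | D 35-37 | E 37-41 |
Completion: A=3  B=27  C=9  D=37  E=41  F=31
Turnaround (C−A): A=3  B=25  C=3  D=30  E=31  F=13

D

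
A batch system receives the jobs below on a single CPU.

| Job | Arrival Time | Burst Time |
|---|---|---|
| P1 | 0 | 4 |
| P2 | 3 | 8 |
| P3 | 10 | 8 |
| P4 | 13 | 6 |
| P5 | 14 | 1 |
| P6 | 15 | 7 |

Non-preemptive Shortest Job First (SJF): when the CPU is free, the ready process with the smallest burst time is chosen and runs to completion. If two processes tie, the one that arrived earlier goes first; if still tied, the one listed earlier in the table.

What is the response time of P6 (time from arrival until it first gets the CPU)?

12

Timeline: | P1 0-4 | P2 4-12 | P3 12-20 | P5 20-21 | P4 21-27 | P6 27-34 |
Completion: P1=4  P2=12  P3=20  P4=27  P5=21  P6=34
Response(P6) = first start − arrival = 27 − 15 = 12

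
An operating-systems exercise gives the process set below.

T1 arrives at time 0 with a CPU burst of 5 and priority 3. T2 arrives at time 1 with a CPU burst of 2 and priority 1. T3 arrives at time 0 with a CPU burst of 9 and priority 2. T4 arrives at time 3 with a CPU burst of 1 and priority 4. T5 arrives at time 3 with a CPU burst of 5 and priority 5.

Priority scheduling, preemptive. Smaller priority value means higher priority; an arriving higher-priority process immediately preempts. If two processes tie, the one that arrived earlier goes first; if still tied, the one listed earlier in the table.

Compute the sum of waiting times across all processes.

Gantt: | T3 0-1 | T2 1-3 | T3 3-11 | T1 11-16 | T4 16-17 | T5 17-22 |
Completion: T1=16  T2=3  T3=11  T4=17  T5=22
Turnaround (C−A): T1=16  T2=2  T3=11  T4=14  T5=19
Waiting = turnaround − burst: T1=11, T2=0, T3=2, T4=13, T5=14
Total waiting = 11 + 0 + 2 + 13 + 14 = 40

40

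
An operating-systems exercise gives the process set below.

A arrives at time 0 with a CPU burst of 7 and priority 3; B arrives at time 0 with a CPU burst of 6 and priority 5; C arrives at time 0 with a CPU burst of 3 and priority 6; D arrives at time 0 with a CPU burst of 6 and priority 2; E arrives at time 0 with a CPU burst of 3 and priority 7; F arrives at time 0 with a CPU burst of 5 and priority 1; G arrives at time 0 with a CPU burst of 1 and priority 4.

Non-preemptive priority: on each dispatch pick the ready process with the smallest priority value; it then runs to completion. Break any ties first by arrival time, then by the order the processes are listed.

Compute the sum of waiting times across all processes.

Timeline: | F 0-5 | D 5-11 | A 11-18 | G 18-19 | B 19-25 | C 25-28 | E 28-31 |
Completion: A=18  B=25  C=28  D=11  E=31  F=5  G=19
Turnaround (C−A): A=18  B=25  C=28  D=11  E=31  F=5  G=19
Waiting = turnaround − burst: A=11, B=19, C=25, D=5, E=28, F=0, G=18
Total waiting = 11 + 19 + 25 + 5 + 28 + 0 + 18 = 106

106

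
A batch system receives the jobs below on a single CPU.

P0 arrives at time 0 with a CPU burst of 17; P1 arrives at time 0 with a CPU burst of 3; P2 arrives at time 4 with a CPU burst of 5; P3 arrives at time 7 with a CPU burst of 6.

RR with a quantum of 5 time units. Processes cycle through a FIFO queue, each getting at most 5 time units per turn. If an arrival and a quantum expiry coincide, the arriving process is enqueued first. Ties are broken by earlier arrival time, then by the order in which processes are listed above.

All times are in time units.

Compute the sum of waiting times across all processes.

Timeline: | P0 0-5 | P1 5-8 | P2 8-13 | P0 13-18 | P3 18-23 | P0 23-28 | P3 28-29 | P0 29-31 |
Completion: P0=31  P1=8  P2=13  P3=29
Turnaround (C−A): P0=31  P1=8  P2=9  P3=22
Waiting = turnaround − burst: P0=14, P1=5, P2=4, P3=16
Total waiting = 14 + 5 + 4 + 16 = 39

39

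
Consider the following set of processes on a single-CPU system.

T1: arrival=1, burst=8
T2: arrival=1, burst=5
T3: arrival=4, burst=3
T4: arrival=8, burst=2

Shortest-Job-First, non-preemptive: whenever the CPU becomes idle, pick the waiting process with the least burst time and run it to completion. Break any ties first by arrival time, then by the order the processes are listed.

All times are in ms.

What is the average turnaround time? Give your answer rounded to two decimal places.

7.75

Gantt: | idle 0-1 | T2 1-6 | T3 6-9 | T4 9-11 | T1 11-19 |
Completion: T1=19  T2=6  T3=9  T4=11
Turnaround times: T1=18, T2=5, T3=5, T4=3
Average turnaround = (18+5+5+3) / 4 = 31/4 = 7.75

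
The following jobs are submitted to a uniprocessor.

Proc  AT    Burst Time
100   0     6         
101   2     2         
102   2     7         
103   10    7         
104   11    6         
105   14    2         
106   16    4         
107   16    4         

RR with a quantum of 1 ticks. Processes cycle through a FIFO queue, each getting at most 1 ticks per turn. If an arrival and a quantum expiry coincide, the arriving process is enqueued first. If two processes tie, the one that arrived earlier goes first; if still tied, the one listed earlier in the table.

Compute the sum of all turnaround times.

140

Schedule: | 100 0-2 | 101 2-3 | 102 3-4 | 100 4-5 | 101 5-6 | 102 6-7 | 100 7-8 | 102 8-9 | 100 9-10 | 102 10-11 | 103 11-12 | 100 12-13 | 104 13-14 | 102 14-15 | 103 15-16 | 105 16-17 | 104 17-18 | 102 18-19 | 106 19-20 | 107 20-21 | 103 21-22 | 105 22-23 | 104 23-24 | 102 24-25 | 106 25-26 | 107 26-27 | 103 27-28 | 104 28-29 | 106 29-30 | 107 30-31 | 103 31-32 | 104 32-33 | 106 33-34 | 107 34-35 | 103 35-36 | 104 36-37 | 103 37-38 |
Completion: 100=13  101=6  102=25  103=38  104=37  105=23  106=34  107=35
Turnaround (C−A): 100=13  101=4  102=23  103=28  104=26  105=9  106=18  107=19
Turnaround = completion − arrival: 100=13, 101=4, 102=23, 103=28, 104=26, 105=9, 106=18, 107=19
Total turnaround = 13 + 4 + 23 + 28 + 26 + 9 + 18 + 19 = 140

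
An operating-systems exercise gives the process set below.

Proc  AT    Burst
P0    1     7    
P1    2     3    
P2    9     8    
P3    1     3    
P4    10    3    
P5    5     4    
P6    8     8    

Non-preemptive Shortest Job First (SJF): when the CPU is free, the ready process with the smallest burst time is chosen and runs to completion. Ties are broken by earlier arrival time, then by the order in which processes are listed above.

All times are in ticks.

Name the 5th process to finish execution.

Gantt: | idle 0-1 | P3 1-4 | P1 4-7 | P5 7-11 | P4 11-14 | P0 14-21 | P6 21-29 | P2 29-37 |
Completion: P0=21  P1=7  P2=37  P3=4  P4=14  P5=11  P6=29
Finish order: P3 → P1 → P5 → P4 → P0 → P6 → P2

P0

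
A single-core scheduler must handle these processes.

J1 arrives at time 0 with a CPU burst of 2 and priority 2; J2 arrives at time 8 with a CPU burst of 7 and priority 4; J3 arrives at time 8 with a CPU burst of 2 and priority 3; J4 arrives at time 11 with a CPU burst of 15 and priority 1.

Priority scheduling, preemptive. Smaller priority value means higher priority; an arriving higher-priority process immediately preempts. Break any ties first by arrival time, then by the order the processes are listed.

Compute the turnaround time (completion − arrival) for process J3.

Schedule: | J1 0-2 | idle 2-8 | J3 8-10 | J2 10-11 | J4 11-26 | J2 26-32 |
Completion: J1=2  J2=32  J3=10  J4=26
Turnaround(J3) = completion − arrival = 10 − 8 = 2

2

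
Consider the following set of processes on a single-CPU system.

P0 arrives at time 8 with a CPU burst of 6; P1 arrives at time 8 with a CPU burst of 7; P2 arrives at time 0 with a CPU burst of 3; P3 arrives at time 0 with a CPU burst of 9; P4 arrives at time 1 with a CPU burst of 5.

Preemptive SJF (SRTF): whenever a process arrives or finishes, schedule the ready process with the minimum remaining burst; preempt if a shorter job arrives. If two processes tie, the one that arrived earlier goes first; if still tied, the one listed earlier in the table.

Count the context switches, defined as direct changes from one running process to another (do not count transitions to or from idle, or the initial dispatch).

4

Gantt: | P2 0-3 | P4 3-8 | P0 8-14 | P1 14-21 | P3 21-30 |
Completion: P0=14  P1=21  P2=3  P3=30  P4=8
Turnaround (C−A): P0=6  P1=13  P2=3  P3=30  P4=7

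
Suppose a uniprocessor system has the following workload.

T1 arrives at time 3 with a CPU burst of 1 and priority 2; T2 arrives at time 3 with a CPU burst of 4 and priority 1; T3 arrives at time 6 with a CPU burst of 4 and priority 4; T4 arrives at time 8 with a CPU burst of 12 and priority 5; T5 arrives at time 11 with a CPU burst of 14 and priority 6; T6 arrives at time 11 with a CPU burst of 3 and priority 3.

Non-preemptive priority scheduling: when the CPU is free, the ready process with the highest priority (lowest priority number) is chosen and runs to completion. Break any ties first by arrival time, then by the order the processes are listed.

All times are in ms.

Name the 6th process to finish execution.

Timeline: | idle 0-3 | T2 3-7 | T1 7-8 | T3 8-12 | T6 12-15 | T4 15-27 | T5 27-41 |
Completion: T1=8  T2=7  T3=12  T4=27  T5=41  T6=15
Turnaround (C−A): T1=5  T2=4  T3=6  T4=19  T5=30  T6=4
Finish order: T2 → T1 → T3 → T6 → T4 → T5

T5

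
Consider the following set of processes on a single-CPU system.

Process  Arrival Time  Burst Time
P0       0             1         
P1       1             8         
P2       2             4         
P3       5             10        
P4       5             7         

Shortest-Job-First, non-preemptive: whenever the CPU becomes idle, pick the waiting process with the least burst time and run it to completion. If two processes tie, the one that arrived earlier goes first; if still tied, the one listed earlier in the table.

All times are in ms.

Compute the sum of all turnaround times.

60

Timeline: | P0 0-1 | P1 1-9 | P2 9-13 | P4 13-20 | P3 20-30 |
Completion: P0=1  P1=9  P2=13  P3=30  P4=20
Turnaround (C−A): P0=1  P1=8  P2=11  P3=25  P4=15
Turnaround = completion − arrival: P0=1, P1=8, P2=11, P3=25, P4=15
Total turnaround = 1 + 8 + 11 + 25 + 15 = 60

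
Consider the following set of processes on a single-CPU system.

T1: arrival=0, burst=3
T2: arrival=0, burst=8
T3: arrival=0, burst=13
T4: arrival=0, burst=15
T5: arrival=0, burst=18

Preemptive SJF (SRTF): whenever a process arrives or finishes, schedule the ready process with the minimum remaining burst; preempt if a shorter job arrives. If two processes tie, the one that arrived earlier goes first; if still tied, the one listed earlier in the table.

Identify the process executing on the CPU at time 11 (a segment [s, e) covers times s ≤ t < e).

T3

Timeline: | T1 0-3 | T2 3-11 | T3 11-24 | T4 24-39 | T5 39-57 |
Completion: T1=3  T2=11  T3=24  T4=39  T5=57
Turnaround (C−A): T1=3  T2=11  T3=24  T4=39  T5=57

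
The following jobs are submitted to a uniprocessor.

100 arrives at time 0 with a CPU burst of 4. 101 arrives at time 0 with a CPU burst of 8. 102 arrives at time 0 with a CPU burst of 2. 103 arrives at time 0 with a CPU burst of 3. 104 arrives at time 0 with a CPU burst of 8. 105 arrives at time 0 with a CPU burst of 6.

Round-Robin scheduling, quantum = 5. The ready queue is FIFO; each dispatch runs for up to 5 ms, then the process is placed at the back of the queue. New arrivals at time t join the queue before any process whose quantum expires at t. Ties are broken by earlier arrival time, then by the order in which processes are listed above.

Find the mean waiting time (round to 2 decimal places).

Timeline: | 100 0-4 | 101 4-9 | 102 9-11 | 103 11-14 | 104 14-19 | 105 19-24 | 101 24-27 | 104 27-30 | 105 30-31 |
Completion: 100=4  101=27  102=11  103=14  104=30  105=31
Waiting times: 100=0, 101=19, 102=9, 103=11, 104=22, 105=25
Average waiting = (0+19+9+11+22+25) / 6 = 86/6 = 14.33

14.33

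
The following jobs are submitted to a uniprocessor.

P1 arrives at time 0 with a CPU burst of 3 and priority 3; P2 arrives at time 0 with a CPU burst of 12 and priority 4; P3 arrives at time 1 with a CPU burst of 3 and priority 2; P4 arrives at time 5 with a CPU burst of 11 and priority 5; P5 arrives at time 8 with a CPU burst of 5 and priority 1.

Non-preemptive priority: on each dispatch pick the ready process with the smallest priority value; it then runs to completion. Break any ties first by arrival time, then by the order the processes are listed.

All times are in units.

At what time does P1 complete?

Timeline: | P1 0-3 | P3 3-6 | P2 6-18 | P5 18-23 | P4 23-34 |
Completion: P1=3  P2=18  P3=6  P4=34  P5=23

3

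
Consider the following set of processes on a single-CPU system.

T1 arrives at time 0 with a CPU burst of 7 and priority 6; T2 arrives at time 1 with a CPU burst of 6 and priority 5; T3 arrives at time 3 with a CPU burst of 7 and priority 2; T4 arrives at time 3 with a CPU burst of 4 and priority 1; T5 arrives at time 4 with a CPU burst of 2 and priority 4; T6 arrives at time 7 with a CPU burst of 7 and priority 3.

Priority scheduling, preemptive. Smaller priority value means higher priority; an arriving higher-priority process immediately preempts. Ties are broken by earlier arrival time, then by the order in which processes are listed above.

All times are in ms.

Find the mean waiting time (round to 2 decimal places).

12.33

Gantt: | T1 0-1 | T2 1-3 | T4 3-7 | T3 7-14 | T6 14-21 | T5 21-23 | T2 23-27 | T1 27-33 |
Completion: T1=33  T2=27  T3=14  T4=7  T5=23  T6=21
Waiting times: T1=26, T2=20, T3=4, T4=0, T5=17, T6=7
Average waiting = (26+20+4+0+17+7) / 6 = 74/6 = 12.33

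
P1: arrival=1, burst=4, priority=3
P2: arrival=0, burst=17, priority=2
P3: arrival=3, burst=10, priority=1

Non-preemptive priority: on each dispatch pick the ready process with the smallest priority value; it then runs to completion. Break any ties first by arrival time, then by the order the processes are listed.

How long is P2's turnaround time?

Gantt: | P2 0-17 | P3 17-27 | P1 27-31 |
Completion: P1=31  P2=17  P3=27
Turnaround (C−A): P1=30  P2=17  P3=24
Turnaround(P2) = completion − arrival = 17 − 0 = 17

17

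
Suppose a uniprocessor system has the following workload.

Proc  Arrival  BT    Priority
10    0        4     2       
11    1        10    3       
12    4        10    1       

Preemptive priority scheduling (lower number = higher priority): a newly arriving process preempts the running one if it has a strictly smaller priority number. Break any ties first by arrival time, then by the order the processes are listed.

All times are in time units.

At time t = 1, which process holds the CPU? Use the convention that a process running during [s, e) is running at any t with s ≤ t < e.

10

Schedule: | 10 0-4 | 12 4-14 | 11 14-24 |
Completion: 10=4  11=24  12=14
Turnaround (C−A): 10=4  11=23  12=10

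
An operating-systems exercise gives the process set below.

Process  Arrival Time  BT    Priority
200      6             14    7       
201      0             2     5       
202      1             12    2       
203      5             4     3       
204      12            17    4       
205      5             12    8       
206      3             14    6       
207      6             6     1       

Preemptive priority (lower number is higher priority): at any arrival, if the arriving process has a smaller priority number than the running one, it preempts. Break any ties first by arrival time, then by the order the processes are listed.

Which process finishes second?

Schedule: | 201 0-1 | 202 1-6 | 207 6-12 | 202 12-19 | 203 19-23 | 204 23-40 | 201 40-41 | 206 41-55 | 200 55-69 | 205 69-81 |
Completion: 200=69  201=41  202=19  203=23  204=40  205=81  206=55  207=12
Turnaround (C−A): 200=63  201=41  202=18  203=18  204=28  205=76  206=52  207=6
Finish order: 207 → 202 → 203 → 204 → 201 → 206 → 200 → 205

202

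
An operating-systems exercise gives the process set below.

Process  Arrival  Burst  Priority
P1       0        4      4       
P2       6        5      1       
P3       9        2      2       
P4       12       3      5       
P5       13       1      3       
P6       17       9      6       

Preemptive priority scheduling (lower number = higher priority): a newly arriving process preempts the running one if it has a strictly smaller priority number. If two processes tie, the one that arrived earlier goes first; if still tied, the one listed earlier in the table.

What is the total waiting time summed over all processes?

Gantt: | P1 0-4 | idle 4-6 | P2 6-11 | P3 11-13 | P5 13-14 | P4 14-17 | P6 17-26 |
Completion: P1=4  P2=11  P3=13  P4=17  P5=14  P6=26
Turnaround (C−A): P1=4  P2=5  P3=4  P4=5  P5=1  P6=9
Waiting = turnaround − burst: P1=0, P2=0, P3=2, P4=2, P5=0, P6=0
Total waiting = 0 + 0 + 2 + 2 + 0 + 0 = 4

4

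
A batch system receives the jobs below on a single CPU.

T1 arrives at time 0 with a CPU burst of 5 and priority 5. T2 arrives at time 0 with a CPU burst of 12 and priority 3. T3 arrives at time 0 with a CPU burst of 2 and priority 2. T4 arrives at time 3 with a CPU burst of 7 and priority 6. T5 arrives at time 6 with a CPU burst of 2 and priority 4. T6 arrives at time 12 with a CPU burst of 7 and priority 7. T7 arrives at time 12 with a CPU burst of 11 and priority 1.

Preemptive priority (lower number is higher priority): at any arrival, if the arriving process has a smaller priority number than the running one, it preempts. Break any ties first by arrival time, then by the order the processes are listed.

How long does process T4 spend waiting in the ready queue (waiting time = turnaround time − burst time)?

Gantt: | T3 0-2 | T2 2-12 | T7 12-23 | T2 23-25 | T5 25-27 | T1 27-32 | T4 32-39 | T6 39-46 |
Completion: T1=32  T2=25  T3=2  T4=39  T5=27  T6=46  T7=23
Waiting(T4) = turnaround − burst = 36 − 7 = 29

29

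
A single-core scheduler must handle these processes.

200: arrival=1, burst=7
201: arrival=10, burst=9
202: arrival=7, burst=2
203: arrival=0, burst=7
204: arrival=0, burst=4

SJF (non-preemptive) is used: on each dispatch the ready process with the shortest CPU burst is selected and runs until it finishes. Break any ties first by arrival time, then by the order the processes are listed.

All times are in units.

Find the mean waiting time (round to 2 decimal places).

Timeline: | 204 0-4 | 203 4-11 | 202 11-13 | 200 13-20 | 201 20-29 |
Completion: 200=20  201=29  202=13  203=11  204=4
Turnaround (C−A): 200=19  201=19  202=6  203=11  204=4
Waiting times: 200=12, 201=10, 202=4, 203=4, 204=0
Average waiting = (12+10+4+4+0) / 5 = 30/5 = 6.00

6.00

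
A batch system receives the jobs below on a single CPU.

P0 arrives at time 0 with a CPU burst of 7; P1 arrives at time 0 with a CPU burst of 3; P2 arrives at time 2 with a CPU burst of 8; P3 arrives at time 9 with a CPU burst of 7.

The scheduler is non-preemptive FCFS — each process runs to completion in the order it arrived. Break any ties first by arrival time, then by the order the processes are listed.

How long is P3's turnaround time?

16

Schedule: | P0 0-7 | P1 7-10 | P2 10-18 | P3 18-25 |
Completion: P0=7  P1=10  P2=18  P3=25
Turnaround (C−A): P0=7  P1=10  P2=16  P3=16
Turnaround(P3) = completion − arrival = 25 − 9 = 16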